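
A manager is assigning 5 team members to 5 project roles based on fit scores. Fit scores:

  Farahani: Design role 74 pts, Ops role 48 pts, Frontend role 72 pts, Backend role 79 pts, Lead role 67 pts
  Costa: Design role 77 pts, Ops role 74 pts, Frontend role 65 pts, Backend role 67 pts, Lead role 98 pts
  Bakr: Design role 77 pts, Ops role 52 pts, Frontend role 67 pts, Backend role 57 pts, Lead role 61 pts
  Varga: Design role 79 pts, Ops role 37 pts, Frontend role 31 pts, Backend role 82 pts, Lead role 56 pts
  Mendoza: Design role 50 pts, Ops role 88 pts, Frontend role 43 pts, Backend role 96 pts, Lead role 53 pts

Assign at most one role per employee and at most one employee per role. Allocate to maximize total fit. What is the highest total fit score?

Optimal: Farahani→Frontend role (72 pts), Costa→Lead role (98 pts), Bakr→Design role (77 pts), Varga→Backend role (82 pts), Mendoza→Ops role (88 pts) — total 72+98+77+82+88 = 417 pts.
Next-best assignment: Farahani→Backend role, Costa→Lead role, Bakr→Frontend role, Varga→Design role, Mendoza→Ops role = 411 pts.
Every other assignment is strictly worse.

Maximum total: 417 pts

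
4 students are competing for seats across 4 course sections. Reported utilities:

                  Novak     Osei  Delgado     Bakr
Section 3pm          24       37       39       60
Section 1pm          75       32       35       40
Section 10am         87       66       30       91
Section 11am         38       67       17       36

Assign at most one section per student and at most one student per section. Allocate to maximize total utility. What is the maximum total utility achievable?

Max total: 272 points

Optimal: Novak→Section 1pm (75 points), Osei→Section 11am (67 points), Delgado→Section 3pm (39 points), Bakr→Section 10am (91 points) — total 75+67+39+91 = 272 points.
Column-greedy (each section in turn goes to its best remaining student) gives 218 points, worse by 54.
Next-best assignment: Novak→Section 10am, Osei→Section 11am, Delgado→Section 1pm, Bakr→Section 3pm = 249 points.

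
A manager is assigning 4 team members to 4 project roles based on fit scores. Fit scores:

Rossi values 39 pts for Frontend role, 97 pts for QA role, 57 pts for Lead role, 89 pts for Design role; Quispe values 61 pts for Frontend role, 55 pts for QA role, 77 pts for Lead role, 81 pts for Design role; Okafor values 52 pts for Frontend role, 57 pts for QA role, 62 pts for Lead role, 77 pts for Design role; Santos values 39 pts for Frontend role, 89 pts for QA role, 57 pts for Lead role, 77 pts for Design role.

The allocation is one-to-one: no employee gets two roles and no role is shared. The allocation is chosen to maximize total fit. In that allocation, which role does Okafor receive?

Okafor receives Frontend role.

Optimal: Rossi→Design role (89 pts), Quispe→Lead role (77 pts), Okafor→Frontend role (52 pts), Santos→QA role (89 pts) — total 89+77+52+89 = 307 pts.
No other one-to-one assignment exceeds 307 pts.
Okafor's own top role is Design role (77 pts), but forcing Okafor→Design role and reassigning the rest optimally gives only 292 pts — worse by 15.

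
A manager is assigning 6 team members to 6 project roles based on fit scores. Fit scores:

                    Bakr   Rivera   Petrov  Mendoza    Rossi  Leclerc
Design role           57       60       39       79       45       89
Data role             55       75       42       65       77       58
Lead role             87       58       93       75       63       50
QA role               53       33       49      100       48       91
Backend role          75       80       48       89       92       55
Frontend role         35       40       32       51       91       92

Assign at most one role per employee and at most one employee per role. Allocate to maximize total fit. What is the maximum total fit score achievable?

Maximum total: 523 pts

This is the linear assignment problem.
Optimal: Bakr→Backend role (75 pts), Rivera→Data role (75 pts), Petrov→Lead role (93 pts), Mendoza→QA role (100 pts), Rossi→Frontend role (91 pts), Leclerc→Design role (89 pts) — total 75+75+93+100+91+89 = 523 pts.
Column-greedy (each role in turn goes to its best remaining employee) gives 474 pts, worse by 49.
Swapping Mendoza↔Rivera (Mendoza→Data role 65 pts, Rivera→QA role 33 pts) loses 77.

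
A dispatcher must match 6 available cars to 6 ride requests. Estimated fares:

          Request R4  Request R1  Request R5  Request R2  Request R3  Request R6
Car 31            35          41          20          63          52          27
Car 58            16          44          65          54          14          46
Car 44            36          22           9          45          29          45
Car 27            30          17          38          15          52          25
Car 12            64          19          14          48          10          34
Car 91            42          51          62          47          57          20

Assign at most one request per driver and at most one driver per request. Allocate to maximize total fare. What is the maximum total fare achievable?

Max total: $340

This is a one-to-one assignment (maximum-weight bipartite matching).
Optimal: Car 31→Request R2 ($63), Car 58→Request R5 ($65), Car 44→Request R6 ($45), Car 27→Request R3 ($52), Car 12→Request R4 ($64), Car 91→Request R1 ($51) — total 63+65+45+52+64+51 = $340.
Max-entry greedy (repeatedly take the single best remaining cell) gives $311, worse by 29.
Swapping Car 31↔Car 27 (Car 31→Request R3 $52, Car 27→Request R2 $15) loses 48.
Checked against all permutations: $340 is optimal.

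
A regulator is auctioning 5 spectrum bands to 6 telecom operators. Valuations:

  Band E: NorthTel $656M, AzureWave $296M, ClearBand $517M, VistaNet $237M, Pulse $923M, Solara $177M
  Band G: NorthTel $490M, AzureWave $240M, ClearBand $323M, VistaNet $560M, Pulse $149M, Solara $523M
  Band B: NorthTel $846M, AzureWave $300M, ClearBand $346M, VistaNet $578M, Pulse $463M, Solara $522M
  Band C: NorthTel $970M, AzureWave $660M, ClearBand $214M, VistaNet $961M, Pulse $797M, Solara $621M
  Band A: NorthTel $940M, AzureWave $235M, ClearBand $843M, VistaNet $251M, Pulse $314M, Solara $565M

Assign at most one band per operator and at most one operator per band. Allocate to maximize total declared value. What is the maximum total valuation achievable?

Max total: $4096M

Optimal: Pulse→Band E ($923M), Solara→Band G ($523M), NorthTel→Band B ($846M), VistaNet→Band C ($961M), ClearBand→Band A ($843M) — total 923+523+846+961+843 = $4096M.
Row-greedy (each operator in turn takes its best remaining band) gives $3596M, worse by 500.
Next-best assignment: Pulse→Band E, Solara→Band G, VistaNet→Band B, NorthTel→Band C, ClearBand→Band A = $3837M.
No other one-to-one assignment exceeds $4096M.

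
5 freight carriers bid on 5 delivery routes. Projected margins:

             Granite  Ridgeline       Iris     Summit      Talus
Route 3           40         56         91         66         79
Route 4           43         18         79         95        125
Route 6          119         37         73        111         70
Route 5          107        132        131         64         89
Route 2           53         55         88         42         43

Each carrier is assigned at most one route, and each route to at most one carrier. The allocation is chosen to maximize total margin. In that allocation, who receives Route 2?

Treat this as an assignment problem: match each carrier to one route.
Optimal: Granite→Route 6 ($119k), Ridgeline→Route 5 ($132k), Iris→Route 2 ($88k), Summit→Route 3 ($66k), Talus→Route 4 ($125k) — total 119+132+88+66+125 = $530k.
Column-greedy (each route in turn goes to its best remaining carrier) gives $509k, worse by 21.
Every other assignment is strictly worse.
Iris's own top route is Route 5 ($131k), but forcing Iris→Route 5 and reassigning the rest optimally gives only $496k — worse by 34.

Iris receives Route 2.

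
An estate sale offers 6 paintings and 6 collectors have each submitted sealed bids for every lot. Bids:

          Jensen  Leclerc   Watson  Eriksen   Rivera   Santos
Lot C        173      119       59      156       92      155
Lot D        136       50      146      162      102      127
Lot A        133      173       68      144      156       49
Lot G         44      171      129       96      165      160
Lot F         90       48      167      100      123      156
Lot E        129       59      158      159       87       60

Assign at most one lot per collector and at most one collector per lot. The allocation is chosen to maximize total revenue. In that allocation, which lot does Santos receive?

Treat this as an assignment problem: match each collector to one lot.
Optimal: Jensen→Lot C ($173), Leclerc→Lot A ($173), Watson→Lot E ($158), Eriksen→Lot D ($162), Rivera→Lot G ($165), Santos→Lot F ($156) — total 173+173+158+162+165+156 = $987.
Column-greedy (each lot in turn goes to its best remaining collector) gives $900, worse by 87.
Next-best assignment: Jensen→Lot C, Leclerc→Lot G, Watson→Lot E, Eriksen→Lot D, Rivera→Lot A, Santos→Lot F = $976.
No other one-to-one assignment exceeds $987.
Santos's own top lot is Lot G ($160), but forcing Santos→Lot G and reassigning the rest optimally gives only $949 — worse by 38.

Santos receives Lot F.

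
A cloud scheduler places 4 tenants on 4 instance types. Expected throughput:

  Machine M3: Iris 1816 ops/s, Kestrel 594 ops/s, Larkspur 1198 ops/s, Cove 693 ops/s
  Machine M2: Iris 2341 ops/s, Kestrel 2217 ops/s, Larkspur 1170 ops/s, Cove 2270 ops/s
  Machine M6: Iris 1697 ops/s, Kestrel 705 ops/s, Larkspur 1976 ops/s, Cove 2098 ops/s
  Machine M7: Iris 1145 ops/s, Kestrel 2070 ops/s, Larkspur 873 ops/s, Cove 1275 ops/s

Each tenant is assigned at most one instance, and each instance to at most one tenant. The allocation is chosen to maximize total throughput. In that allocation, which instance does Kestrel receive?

Optimal: Iris→Machine M3 (1816 ops/s), Kestrel→Machine M7 (2070 ops/s), Larkspur→Machine M6 (1976 ops/s), Cove→Machine M2 (2270 ops/s) — total 1816+2070+1976+2270 = 8132 ops/s.
Max-entry greedy (repeatedly take the single best remaining cell) gives 7707 ops/s, worse by 425.
Swapping Larkspur↔Cove (Larkspur→Machine M2 1170 ops/s, Cove→Machine M6 2098 ops/s) loses 978.
No other one-to-one assignment exceeds 8132 ops/s.
Kestrel's own top instance is Machine M2 (2217 ops/s), but forcing Kestrel→Machine M2 and reassigning the rest optimally gives only 7284 ops/s — worse by 848.

Kestrel receives Machine M7.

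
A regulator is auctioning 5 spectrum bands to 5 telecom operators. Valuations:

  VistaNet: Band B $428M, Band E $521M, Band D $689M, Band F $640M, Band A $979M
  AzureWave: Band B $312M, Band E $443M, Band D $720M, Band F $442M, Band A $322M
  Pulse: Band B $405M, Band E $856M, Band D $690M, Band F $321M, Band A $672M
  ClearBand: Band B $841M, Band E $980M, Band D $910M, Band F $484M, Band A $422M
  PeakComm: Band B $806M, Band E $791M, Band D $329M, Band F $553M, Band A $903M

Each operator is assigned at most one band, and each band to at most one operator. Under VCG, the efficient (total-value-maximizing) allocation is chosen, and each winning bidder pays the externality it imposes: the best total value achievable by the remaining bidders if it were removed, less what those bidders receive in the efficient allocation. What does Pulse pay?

Pulse pays $348M.

Efficient allocation: VistaNet→Band A ($979M), AzureWave→Band F ($442M), Pulse→Band E ($856M), ClearBand→Band D ($910M), PeakComm→Band B ($806M); total welfare W = $3993M.
Pulse receives Band E at value $856M, so the others get W − 856 = $3137M.
Without Pulse: best allocation of the remaining 4 bidders over all 5 bands is VistaNet→Band A ($979M), AzureWave→Band D ($720M), ClearBand→Band E ($980M), PeakComm→Band B ($806M), total $3485M.
VCG payment = (others' best without Pulse) − (others' welfare with Pulse) = 3485 − 3137 = $348M.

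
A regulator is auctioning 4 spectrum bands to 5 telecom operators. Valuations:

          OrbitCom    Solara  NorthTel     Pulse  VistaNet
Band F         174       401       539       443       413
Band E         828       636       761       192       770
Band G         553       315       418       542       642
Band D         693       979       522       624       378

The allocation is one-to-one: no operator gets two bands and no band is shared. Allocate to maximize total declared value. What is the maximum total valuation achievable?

Maximum total: $2988M

This is the linear assignment problem.
Optimal: NorthTel→Band F ($539M), OrbitCom→Band E ($828M), VistaNet→Band G ($642M), Solara→Band D ($979M) — total 539+828+642+979 = $2988M.
Row-greedy (each operator in turn takes its best remaining band) gives $2888M, worse by 100.
Swapping Solara↔NorthTel (Solara→Band F $401M, NorthTel→Band D $522M) loses 595.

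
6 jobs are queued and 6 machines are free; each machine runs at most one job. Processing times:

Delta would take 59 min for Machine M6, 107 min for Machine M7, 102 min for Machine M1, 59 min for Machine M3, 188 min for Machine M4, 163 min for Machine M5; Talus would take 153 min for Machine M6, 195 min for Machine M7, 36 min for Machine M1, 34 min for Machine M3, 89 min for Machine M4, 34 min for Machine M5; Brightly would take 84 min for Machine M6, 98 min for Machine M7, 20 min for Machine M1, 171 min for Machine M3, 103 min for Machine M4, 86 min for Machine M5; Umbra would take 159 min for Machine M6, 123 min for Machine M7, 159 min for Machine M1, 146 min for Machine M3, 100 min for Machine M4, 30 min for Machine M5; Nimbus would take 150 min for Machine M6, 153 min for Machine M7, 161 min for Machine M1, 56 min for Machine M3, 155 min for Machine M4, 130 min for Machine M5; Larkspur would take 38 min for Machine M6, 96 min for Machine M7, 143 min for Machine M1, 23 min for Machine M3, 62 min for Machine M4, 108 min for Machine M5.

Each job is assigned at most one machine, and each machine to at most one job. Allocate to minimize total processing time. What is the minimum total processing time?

Minimum total: 340 min

Optimal: Delta→Machine M7 (107 min), Talus→Machine M4 (89 min), Brightly→Machine M1 (20 min), Umbra→Machine M5 (30 min), Nimbus→Machine M3 (56 min), Larkspur→Machine M6 (38 min) — total 107+89+20+30+56+38 = 340 min.
Min-entry greedy (repeatedly take the single cheapest remaining cell) gives 374 min, worse by 34.
Swapping Delta↔Brightly (Delta→Machine M1 102 min, Brightly→Machine M7 98 min) adds 73.
No other one-to-one assignment undercuts 340 min.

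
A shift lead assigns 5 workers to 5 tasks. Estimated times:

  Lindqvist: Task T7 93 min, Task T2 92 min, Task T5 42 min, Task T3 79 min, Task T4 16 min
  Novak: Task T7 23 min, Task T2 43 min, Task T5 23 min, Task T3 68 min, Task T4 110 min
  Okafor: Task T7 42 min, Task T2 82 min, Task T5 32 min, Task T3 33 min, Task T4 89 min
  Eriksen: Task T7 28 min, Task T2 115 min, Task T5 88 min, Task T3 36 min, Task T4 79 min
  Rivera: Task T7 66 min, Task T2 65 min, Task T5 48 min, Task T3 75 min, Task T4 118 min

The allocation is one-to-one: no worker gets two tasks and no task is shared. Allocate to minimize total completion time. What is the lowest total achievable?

Optimal: Lindqvist→Task T4 (16 min), Novak→Task T5 (23 min), Okafor→Task T3 (33 min), Eriksen→Task T7 (28 min), Rivera→Task T2 (65 min) — total 16+23+33+28+65 = 165 min.
Column-greedy (each task in turn goes to its cheapest remaining worker) gives 172 min, worse by 7.
Every other assignment is strictly worse.

Min total: 165 min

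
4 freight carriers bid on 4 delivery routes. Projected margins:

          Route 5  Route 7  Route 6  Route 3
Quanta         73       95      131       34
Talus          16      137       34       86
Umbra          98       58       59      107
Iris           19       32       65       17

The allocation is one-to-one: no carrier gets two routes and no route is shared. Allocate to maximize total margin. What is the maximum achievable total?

This is the linear assignment problem.
Optimal: Quanta→Route 6 ($131k), Talus→Route 7 ($137k), Umbra→Route 3 ($107k), Iris→Route 5 ($19k) — total 131+137+107+19 = $394k.
Column-greedy (each route in turn goes to its best remaining carrier) gives $383k, worse by 11.
Next-best assignment: Quanta→Route 6, Talus→Route 7, Umbra→Route 5, Iris→Route 3 = $383k.
Checked against all permutations: $394k is optimal.

Maximum total: $394k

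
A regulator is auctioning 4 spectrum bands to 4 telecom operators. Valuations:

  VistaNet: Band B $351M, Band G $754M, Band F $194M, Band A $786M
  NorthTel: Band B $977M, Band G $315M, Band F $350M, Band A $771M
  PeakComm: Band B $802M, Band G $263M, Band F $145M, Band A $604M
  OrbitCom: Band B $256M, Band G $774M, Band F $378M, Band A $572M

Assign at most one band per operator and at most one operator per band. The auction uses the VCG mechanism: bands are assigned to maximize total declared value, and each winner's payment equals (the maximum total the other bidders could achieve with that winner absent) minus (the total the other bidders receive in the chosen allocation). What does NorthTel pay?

NorthTel pays $626M.

Efficient allocation: VistaNet→Band G ($754M), NorthTel→Band B ($977M), PeakComm→Band A ($604M), OrbitCom→Band F ($378M); total welfare W = $2713M.
NorthTel receives Band B at value $977M, so the others get W − 977 = $1736M.
Without NorthTel: best allocation of the remaining 3 bidders over all 4 bands is VistaNet→Band A ($786M), PeakComm→Band B ($802M), OrbitCom→Band G ($774M), total $2362M.
VCG payment = (others' best without NorthTel) − (others' welfare with NorthTel) = 2362 − 1736 = $626M.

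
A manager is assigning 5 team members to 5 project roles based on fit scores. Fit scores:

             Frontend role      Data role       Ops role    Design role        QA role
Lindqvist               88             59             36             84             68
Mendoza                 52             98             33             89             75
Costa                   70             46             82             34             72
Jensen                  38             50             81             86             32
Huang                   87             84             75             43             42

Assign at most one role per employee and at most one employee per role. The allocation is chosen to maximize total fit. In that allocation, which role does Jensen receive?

Jensen receives Ops role.

Treat this as an assignment problem: match each employee to one role.
Optimal: Lindqvist→Design role (84 pts), Mendoza→Data role (98 pts), Costa→QA role (72 pts), Jensen→Ops role (81 pts), Huang→Frontend role (87 pts) — total 84+98+72+81+87 = 422 pts.
Column-greedy (each role in turn goes to its best remaining employee) gives 396 pts, worse by 26.
Swapping Huang↔Jensen (Huang→Ops role 75 pts, Jensen→Frontend role 38 pts) loses 55.
Every other assignment is strictly worse.
Jensen's own top role is Design role (86 pts), but forcing Jensen→Design role and reassigning the rest optimally gives only 421 pts — worse by 1.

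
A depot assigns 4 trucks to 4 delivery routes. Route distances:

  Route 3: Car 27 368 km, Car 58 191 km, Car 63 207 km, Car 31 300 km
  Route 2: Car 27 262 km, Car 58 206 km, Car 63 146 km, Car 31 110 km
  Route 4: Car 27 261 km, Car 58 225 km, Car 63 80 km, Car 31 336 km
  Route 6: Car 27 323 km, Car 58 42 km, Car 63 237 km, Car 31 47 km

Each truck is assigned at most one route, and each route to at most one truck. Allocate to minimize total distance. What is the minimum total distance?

Optimal: Car 27→Route 2 (262 km), Car 58→Route 3 (191 km), Car 63→Route 4 (80 km), Car 31→Route 6 (47 km) — total 262+191+80+47 = 580 km.
Min-entry greedy (repeatedly take the single cheapest remaining cell) gives 600 km, worse by 20.
Next-best assignment: Car 27→Route 3, Car 58→Route 6, Car 63→Route 4, Car 31→Route 2 = 600 km.

Min total: 580 km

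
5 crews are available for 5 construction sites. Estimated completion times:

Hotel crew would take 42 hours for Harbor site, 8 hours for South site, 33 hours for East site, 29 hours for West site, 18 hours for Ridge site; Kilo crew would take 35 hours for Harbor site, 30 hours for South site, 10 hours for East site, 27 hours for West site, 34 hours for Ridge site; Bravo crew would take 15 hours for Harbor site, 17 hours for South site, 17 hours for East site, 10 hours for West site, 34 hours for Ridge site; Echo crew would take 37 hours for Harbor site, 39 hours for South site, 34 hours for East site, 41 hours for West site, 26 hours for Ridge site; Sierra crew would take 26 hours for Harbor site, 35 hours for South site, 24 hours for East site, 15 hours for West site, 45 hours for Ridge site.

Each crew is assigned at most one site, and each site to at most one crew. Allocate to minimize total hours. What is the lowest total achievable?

Min total: 74 hours

This is a one-to-one assignment (minimum-cost bipartite matching).
Optimal: Hotel crew→South site (8 hours), Kilo crew→East site (10 hours), Bravo crew→Harbor site (15 hours), Echo crew→Ridge site (26 hours), Sierra crew→West site (15 hours) — total 8+10+15+26+15 = 74 hours.
Min-entry greedy (repeatedly take the single cheapest remaining cell) gives 80 hours, worse by 6.
No other one-to-one assignment undercuts 74 hours.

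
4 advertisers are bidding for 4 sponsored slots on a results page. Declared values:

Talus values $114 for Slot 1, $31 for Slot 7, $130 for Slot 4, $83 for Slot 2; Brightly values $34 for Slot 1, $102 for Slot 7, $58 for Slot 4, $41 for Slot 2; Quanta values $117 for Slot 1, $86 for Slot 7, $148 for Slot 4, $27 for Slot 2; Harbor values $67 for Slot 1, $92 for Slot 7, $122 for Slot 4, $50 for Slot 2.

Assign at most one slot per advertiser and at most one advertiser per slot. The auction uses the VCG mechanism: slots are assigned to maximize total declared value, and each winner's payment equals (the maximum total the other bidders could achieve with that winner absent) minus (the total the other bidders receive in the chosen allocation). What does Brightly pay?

Efficient allocation: Talus→Slot 2 ($83), Brightly→Slot 7 ($102), Quanta→Slot 1 ($117), Harbor→Slot 4 ($122); total welfare W = $424.
Brightly receives Slot 7 at value $102, so the others get W − 102 = $322.
Without Brightly: best allocation of the remaining 3 bidders over all 4 slots is Talus→Slot 1 ($114), Quanta→Slot 4 ($148), Harbor→Slot 7 ($92), total $354.
VCG payment = (others' best without Brightly) − (others' welfare with Brightly) = 354 − 322 = $32.

Brightly pays $32.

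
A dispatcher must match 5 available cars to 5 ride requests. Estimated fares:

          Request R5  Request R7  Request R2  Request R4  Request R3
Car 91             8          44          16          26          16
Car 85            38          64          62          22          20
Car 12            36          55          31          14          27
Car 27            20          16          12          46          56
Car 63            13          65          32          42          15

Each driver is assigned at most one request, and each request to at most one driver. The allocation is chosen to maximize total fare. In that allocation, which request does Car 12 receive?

Car 12 receives Request R5.

Optimal: Car 91→Request R4 ($26), Car 85→Request R2 ($62), Car 12→Request R5 ($36), Car 27→Request R3 ($56), Car 63→Request R7 ($65) — total 26+62+36+56+65 = $245.
Column-greedy (each request in turn goes to its best remaining driver) gives $196, worse by 49.
Next-best assignment: Car 91→Request R7, Car 85→Request R2, Car 12→Request R5, Car 27→Request R3, Car 63→Request R4 = $240.
Swapping Car 27↔Car 63 (Car 27→Request R7 $16, Car 63→Request R3 $15) loses 90.
Checked against all permutations: $245 is optimal.
Car 12's own top request is Request R7 ($55), but forcing Car 12→Request R7 and reassigning the rest optimally gives only $223 — worse by 22.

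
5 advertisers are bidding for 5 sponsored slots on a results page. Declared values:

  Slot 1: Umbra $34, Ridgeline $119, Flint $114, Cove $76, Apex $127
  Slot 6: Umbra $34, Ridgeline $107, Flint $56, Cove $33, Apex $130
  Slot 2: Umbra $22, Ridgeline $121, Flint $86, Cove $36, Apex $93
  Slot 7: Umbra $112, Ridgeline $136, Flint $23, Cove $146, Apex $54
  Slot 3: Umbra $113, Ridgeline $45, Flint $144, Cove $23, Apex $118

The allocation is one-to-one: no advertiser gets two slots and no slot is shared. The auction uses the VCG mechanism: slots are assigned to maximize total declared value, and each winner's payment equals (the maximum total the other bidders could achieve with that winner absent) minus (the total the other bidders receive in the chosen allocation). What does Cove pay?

Cove pays $29.

Efficient allocation: Umbra→Slot 3 ($113), Ridgeline→Slot 2 ($121), Flint→Slot 1 ($114), Cove→Slot 7 ($146), Apex→Slot 6 ($130); total welfare W = $624.
Cove receives Slot 7 at value $146, so the others get W − 146 = $478.
Without Cove: best allocation of the remaining 4 bidders over all 5 slots is Umbra→Slot 7 ($112), Ridgeline→Slot 2 ($121), Flint→Slot 3 ($144), Apex→Slot 6 ($130), total $507.
VCG payment = (others' best without Cove) − (others' welfare with Cove) = 507 − 478 = $29.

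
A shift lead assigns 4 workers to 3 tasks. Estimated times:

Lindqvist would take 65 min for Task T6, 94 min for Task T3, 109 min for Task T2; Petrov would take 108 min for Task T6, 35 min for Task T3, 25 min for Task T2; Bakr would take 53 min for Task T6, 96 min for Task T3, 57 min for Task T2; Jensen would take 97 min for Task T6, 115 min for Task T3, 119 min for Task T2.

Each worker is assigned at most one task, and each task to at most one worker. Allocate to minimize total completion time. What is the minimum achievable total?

Optimal: Lindqvist→Task T6 (65 min), Petrov→Task T3 (35 min), Bakr→Task T2 (57 min) — total 65+35+57 = 157 min.
Next-best assignment: Bakr→Task T6, Lindqvist→Task T3, Petrov→Task T2 = 172 min.
Swapping Lindqvist↔Bakr (Lindqvist→Task T2 109 min, Bakr→Task T6 53 min) adds 40.

Minimum total: 157 min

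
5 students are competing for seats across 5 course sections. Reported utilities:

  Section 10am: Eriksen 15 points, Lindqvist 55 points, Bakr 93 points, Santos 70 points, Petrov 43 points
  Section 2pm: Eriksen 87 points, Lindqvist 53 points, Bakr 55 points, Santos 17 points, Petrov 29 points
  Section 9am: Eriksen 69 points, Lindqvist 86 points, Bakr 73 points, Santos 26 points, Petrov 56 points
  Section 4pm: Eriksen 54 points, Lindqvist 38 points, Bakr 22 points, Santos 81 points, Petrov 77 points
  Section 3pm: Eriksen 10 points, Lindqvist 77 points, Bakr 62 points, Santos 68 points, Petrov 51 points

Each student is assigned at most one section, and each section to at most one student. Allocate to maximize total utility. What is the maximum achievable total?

This is the linear assignment problem.
Optimal: Eriksen→Section 2pm (87 points), Lindqvist→Section 9am (86 points), Bakr→Section 10am (93 points), Santos→Section 3pm (68 points), Petrov→Section 4pm (77 points) — total 87+86+93+68+77 = 411 points.
Column-greedy (each section in turn goes to its best remaining student) gives 398 points, worse by 13.
Every other assignment is strictly worse.

Maximum total: 411 points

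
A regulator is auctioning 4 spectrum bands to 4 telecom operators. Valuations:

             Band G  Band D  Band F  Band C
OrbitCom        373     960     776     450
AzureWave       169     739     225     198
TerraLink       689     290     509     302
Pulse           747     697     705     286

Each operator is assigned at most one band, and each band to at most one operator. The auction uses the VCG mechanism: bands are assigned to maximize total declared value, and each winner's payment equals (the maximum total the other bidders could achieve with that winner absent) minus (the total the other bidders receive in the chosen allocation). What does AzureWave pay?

Efficient allocation: OrbitCom→Band C ($450M), AzureWave→Band D ($739M), TerraLink→Band G ($689M), Pulse→Band F ($705M); total welfare W = $2583M.
AzureWave receives Band D at value $739M, so the others get W − 739 = $1844M.
Without AzureWave: best allocation of the remaining 3 bidders over all 4 bands is OrbitCom→Band D ($960M), TerraLink→Band G ($689M), Pulse→Band F ($705M), total $2354M.
VCG payment = (others' best without AzureWave) − (others' welfare with AzureWave) = 2354 − 1844 = $510M.

AzureWave pays $510M.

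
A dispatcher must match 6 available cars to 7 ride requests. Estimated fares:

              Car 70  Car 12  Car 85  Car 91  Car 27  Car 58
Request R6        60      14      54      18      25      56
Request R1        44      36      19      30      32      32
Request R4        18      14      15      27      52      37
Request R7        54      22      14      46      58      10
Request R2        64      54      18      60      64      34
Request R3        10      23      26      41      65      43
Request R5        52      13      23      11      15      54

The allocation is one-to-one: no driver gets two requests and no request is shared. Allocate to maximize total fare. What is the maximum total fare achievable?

Max total: $323

Optimal: Car 70→Request R7 ($54), Car 12→Request R1 ($36), Car 85→Request R6 ($54), Car 91→Request R2 ($60), Car 27→Request R3 ($65), Car 58→Request R5 ($54) — total 54+36+54+60+65+54 = $323.
Column-greedy (each request in turn goes to its best remaining driver) gives $254, worse by 69.
Next-best assignment: Car 70→Request R2, Car 12→Request R1, Car 85→Request R6, Car 91→Request R7, Car 27→Request R3, Car 58→Request R5 = $319.
Checked against all permutations: $323 is optimal.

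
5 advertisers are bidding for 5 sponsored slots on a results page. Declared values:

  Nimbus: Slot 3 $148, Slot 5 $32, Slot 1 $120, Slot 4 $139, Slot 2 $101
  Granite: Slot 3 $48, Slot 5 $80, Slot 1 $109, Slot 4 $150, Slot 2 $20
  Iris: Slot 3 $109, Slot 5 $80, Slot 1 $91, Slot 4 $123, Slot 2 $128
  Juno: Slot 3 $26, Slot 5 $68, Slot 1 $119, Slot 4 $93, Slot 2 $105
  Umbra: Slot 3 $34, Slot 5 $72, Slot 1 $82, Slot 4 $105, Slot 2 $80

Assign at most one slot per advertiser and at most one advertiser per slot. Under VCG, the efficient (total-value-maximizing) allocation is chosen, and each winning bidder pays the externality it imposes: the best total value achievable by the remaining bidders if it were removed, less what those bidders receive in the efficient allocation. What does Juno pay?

Efficient allocation: Nimbus→Slot 3 ($148), Granite→Slot 4 ($150), Iris→Slot 2 ($128), Juno→Slot 1 ($119), Umbra→Slot 5 ($72); total welfare W = $617.
Juno receives Slot 1 at value $119, so the others get W − 119 = $498.
Without Juno: best allocation of the remaining 4 bidders over all 5 slots is Nimbus→Slot 3 ($148), Granite→Slot 4 ($150), Iris→Slot 2 ($128), Umbra→Slot 1 ($82), total $508.
VCG payment = (others' best without Juno) − (others' welfare with Juno) = 508 − 498 = $10.

Juno pays $10.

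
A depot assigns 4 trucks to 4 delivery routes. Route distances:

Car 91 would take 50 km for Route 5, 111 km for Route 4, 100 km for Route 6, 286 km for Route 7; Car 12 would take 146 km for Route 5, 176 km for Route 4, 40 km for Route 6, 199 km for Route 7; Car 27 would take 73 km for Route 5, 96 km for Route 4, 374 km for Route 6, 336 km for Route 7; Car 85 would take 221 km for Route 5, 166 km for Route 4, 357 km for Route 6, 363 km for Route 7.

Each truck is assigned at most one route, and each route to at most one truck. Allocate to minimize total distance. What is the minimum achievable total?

Min total: 538 km

Optimal: Car 91→Route 6 (100 km), Car 12→Route 7 (199 km), Car 27→Route 5 (73 km), Car 85→Route 4 (166 km) — total 100+199+73+166 = 538 km.
Row-greedy (each truck in turn takes its cheapest remaining route) gives 549 km, worse by 11.
Next-best assignment: Car 91→Route 5, Car 12→Route 6, Car 27→Route 4, Car 85→Route 7 = 549 km.
Swapping Car 91↔Car 12 (Car 91→Route 7 286 km, Car 12→Route 6 40 km) adds 27.
No other one-to-one assignment undercuts 538 km.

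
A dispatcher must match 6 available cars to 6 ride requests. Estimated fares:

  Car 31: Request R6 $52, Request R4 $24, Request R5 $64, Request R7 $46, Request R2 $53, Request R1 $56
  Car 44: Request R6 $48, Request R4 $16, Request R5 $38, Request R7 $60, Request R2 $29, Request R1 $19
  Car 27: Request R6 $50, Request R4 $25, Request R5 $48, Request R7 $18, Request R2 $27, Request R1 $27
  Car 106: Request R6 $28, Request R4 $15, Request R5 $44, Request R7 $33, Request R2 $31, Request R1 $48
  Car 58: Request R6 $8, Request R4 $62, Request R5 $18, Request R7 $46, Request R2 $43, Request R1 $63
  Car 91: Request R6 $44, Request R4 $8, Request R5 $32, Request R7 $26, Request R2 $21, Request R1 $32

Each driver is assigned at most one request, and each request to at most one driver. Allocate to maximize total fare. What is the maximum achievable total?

Maximum total: $315

Optimal: Car 31→Request R2 ($53), Car 44→Request R7 ($60), Car 27→Request R5 ($48), Car 106→Request R1 ($48), Car 58→Request R4 ($62), Car 91→Request R6 ($44) — total 53+60+48+48+62+44 = $315.
Max-entry greedy (repeatedly take the single best remaining cell) gives $276, worse by 39.
Next-best assignment: Car 31→Request R5, Car 44→Request R7, Car 27→Request R6, Car 106→Request R1, Car 58→Request R4, Car 91→Request R2 = $305.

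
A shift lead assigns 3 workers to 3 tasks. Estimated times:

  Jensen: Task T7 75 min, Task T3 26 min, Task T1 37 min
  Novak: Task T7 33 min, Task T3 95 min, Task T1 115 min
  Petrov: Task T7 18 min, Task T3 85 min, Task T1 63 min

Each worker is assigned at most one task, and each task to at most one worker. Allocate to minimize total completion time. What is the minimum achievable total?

Optimal: Jensen→Task T3 (26 min), Novak→Task T7 (33 min), Petrov→Task T1 (63 min) — total 26+33+63 = 122 min.
Column-greedy (each task in turn goes to its cheapest remaining worker) gives 159 min, worse by 37.
Every other assignment is strictly worse.

Minimum total: 122 min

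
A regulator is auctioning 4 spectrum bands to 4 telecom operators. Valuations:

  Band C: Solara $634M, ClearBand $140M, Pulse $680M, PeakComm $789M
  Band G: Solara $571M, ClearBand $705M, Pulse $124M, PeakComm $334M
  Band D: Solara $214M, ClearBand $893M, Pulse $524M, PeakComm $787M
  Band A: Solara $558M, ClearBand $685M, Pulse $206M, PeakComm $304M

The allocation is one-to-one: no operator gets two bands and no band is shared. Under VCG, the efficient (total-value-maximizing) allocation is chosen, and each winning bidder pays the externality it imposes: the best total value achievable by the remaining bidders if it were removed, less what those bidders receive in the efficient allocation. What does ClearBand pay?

ClearBand pays $13M.

Efficient allocation: Solara→Band A ($558M), ClearBand→Band G ($705M), Pulse→Band C ($680M), PeakComm→Band D ($787M); total welfare W = $2730M.
ClearBand receives Band G at value $705M, so the others get W − 705 = $2025M.
Without ClearBand: best allocation of the remaining 3 bidders over all 4 bands is Solara→Band G ($571M), Pulse→Band C ($680M), PeakComm→Band D ($787M), total $2038M.
VCG payment = (others' best without ClearBand) − (others' welfare with ClearBand) = 2038 − 2025 = $13M.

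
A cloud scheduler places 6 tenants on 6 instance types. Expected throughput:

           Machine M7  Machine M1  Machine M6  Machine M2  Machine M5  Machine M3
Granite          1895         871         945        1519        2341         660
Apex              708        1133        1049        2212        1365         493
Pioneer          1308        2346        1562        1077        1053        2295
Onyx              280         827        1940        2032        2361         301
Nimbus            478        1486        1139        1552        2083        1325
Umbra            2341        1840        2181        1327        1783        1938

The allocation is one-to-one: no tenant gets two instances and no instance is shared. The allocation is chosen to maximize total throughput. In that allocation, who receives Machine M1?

Optimal: Granite→Machine M5 (2341 ops/s), Apex→Machine M2 (2212 ops/s), Pioneer→Machine M3 (2295 ops/s), Onyx→Machine M6 (1940 ops/s), Nimbus→Machine M1 (1486 ops/s), Umbra→Machine M7 (2341 ops/s) — total 2341+2212+2295+1940+1486+2341 = 12615 ops/s.
Max-entry greedy (repeatedly take the single best remaining cell) gives 11530 ops/s, worse by 1085.
Nimbus's own top instance is Machine M5 (2083 ops/s), but forcing Nimbus→Machine M5 and reassigning the rest optimally gives only 12414 ops/s — worse by 201.

Nimbus receives Machine M1.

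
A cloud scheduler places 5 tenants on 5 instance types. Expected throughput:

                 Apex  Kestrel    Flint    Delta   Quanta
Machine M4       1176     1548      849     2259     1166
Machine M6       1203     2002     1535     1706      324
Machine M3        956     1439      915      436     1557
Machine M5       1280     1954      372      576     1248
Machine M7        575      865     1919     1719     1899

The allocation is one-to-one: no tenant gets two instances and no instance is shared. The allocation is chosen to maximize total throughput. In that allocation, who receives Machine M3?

Quanta receives Machine M3.

Optimal: Apex→Machine M5 (1280 ops/s), Kestrel→Machine M6 (2002 ops/s), Flint→Machine M7 (1919 ops/s), Delta→Machine M4 (2259 ops/s), Quanta→Machine M3 (1557 ops/s) — total 1280+2002+1919+2259+1557 = 9017 ops/s.
Every other assignment is strictly worse.
Quanta's own top instance is Machine M7 (1899 ops/s), but forcing Quanta→Machine M7 and reassigning the rest optimally gives only 8603 ops/s — worse by 414.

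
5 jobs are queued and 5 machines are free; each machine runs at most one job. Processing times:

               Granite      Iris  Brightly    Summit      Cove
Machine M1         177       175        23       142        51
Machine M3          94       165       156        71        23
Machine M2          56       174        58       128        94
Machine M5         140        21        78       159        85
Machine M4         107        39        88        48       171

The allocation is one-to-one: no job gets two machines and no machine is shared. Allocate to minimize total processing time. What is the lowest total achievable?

This is a one-to-one assignment (minimum-cost bipartite matching).
Optimal: Granite→Machine M2 (56 min), Iris→Machine M5 (21 min), Brightly→Machine M1 (23 min), Summit→Machine M4 (48 min), Cove→Machine M3 (23 min) — total 56+21+23+48+23 = 171 min.
Swapping Granite↔Iris (Granite→Machine M5 140 min, Iris→Machine M2 174 min) adds 237.
Every other assignment is strictly worse.

Min total: 171 min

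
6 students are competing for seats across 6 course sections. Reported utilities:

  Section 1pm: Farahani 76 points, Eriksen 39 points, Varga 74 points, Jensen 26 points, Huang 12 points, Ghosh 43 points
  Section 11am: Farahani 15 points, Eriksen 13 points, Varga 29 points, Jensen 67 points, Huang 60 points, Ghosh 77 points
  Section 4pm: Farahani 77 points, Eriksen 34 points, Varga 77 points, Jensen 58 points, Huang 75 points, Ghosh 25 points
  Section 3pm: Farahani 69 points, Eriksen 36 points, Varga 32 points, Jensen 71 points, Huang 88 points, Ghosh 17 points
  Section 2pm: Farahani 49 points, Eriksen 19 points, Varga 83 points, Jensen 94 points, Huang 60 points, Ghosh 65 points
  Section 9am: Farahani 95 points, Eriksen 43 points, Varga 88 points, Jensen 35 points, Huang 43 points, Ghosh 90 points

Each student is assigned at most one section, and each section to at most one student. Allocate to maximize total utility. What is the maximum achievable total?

Maximum total: 470 points

Treat this as an assignment problem: match each student to one section.
Optimal: Farahani→Section 9am (95 points), Eriksen→Section 1pm (39 points), Varga→Section 4pm (77 points), Jensen→Section 2pm (94 points), Huang→Section 3pm (88 points), Ghosh→Section 11am (77 points) — total 95+39+77+94+88+77 = 470 points.
Row-greedy (each student in turn takes its best remaining section) gives 440 points, worse by 30.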